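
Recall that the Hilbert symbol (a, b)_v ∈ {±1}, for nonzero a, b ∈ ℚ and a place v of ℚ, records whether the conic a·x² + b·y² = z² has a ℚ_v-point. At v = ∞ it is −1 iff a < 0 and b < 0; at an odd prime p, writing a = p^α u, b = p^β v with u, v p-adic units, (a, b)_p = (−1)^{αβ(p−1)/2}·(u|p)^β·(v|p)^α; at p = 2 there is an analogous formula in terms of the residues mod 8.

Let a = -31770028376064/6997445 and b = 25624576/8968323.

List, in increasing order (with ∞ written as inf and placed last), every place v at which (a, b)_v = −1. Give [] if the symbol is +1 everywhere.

Mod squares: a ≡ -1870, b ≡ 1173. Check v ∈ {∞, 2, 3, 5, 7, 11, 13, 17, 19, 23}.
v=7: a=7^-2·(≡3), b=7^-2·(≡1) mod 7; (3|7)=-1, (1|7)=+1; (−1)^{-2·-2·3}·(-1)^-2·(+1)^-2 = +1.
v=2: v_2(a)=15, v_2(b)=16; units ≡ 1, 5 (mod 8); ε·ε+αω+βω = 0·0+15·1+16·0 ≡ 1  ⇒  (a,b)_2 = -1.
v=5: a=5^-1·(≡4), b=5^0·(≡2) mod 5; (4|5)=+1, (2|5)=-1; (−1)^{-1·0·2}·(+1)^0·(-1)^-1 = -1.
v=19: a=19^0·(≡7), b=19^-2·(≡15) mod 19; (7|19)=+1, (15|19)=-1; (−1)^{0·-2·9}·(+1)^-2·(-1)^0 = +1.
v=13: a=13^-4·(≡2), b=13^-2·(≡3) mod 13; (2|13)=-1, (3|13)=+1; (−1)^{-4·-2·6}·(-1)^-2·(+1)^-4 = +1.
v=∞: -1870 < 0 and 1173 > 0  ⇒  (a,b)_∞ = +1.
v=23: a=23^2·(≡1), b=23^1·(≡19) mod 23; (1|23)=+1, (19|23)=-1; (−1)^{2·1·11}·(+1)^1·(-1)^2 = +1.
v=17: a=17^1·(≡15), b=17^1·(≡13) mod 17; (15|17)=+1, (13|17)=+1; (−1)^{1·1·8}·(+1)^1·(+1)^1 = +1.
v=11: a=11^3·(≡6), b=11^0·(≡10) mod 11; (6|11)=-1, (10|11)=-1; (−1)^{3·0·5}·(-1)^0·(-1)^3 = -1.
v=3: a=3^4·(≡2), b=3^-1·(≡1) mod 3; (2|3)=-1, (1|3)=+1; (−1)^{4·-1·1}·(-1)^-1·(+1)^4 = -1.
|Ram(-1870, 1173)| = 4, even; anisotropic at {2, 3, 5, 11}.

[2, 3, 5, 11]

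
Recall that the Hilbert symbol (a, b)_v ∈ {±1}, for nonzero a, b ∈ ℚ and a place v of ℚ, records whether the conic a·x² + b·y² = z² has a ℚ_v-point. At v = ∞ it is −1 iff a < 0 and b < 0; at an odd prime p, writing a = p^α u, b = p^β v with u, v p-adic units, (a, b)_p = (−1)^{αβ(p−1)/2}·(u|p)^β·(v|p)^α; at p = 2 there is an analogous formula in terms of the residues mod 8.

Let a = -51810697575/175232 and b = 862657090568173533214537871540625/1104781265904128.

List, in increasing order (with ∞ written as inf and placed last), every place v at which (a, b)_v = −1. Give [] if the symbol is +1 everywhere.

[11, 31]

Mod squares: a ≡ -55614, b ≡ 3058770. Check v ∈ {∞, 2, 3, 5, 7, 11, 13, 17, 23, 29, 31, 37}.
v=37: a=37^-2·(≡16), b=37^-6·(≡2) mod 37; (16|37)=+1, (2|37)=-1; (−1)^{-2·-6·18}·(+1)^-6·(-1)^-2 = +1.
v=2: v_2(a)=-7, v_2(b)=-9; units ≡ 1, 1 (mod 8); ε·ε+αω+βω = 0·0+-7·0+-9·0 ≡ 0  ⇒  (a,b)_2 = +1.
v=11: a=11^0·(≡6), b=11^1·(≡5) mod 11; (6|11)=-1, (5|11)=+1; (−1)^{0·1·5}·(-1)^1·(+1)^0 = -1.
v=5: a=5^2·(≡1), b=5^5·(≡1) mod 5; (1|5)=+1, (1|5)=+1; (−1)^{2·5·2}·(+1)^5·(+1)^2 = +1.
v=31: a=31^1·(≡28), b=31^5·(≡25) mod 31; (28|31)=+1, (25|31)=+1; (−1)^{1·5·15}·(+1)^5·(+1)^1 = -1.
v=∞: -55614 < 0 and 3058770 > 0  ⇒  (a,b)_∞ = +1.
v=17: a=17^0·(≡7), b=17^2·(≡14) mod 17; (7|17)=-1, (14|17)=-1; (−1)^{0·2·8}·(-1)^2·(-1)^0 = +1.
v=23: a=23^1·(≡10), b=23^3·(≡6) mod 23; (10|23)=-1, (6|23)=+1; (−1)^{1·3·11}·(-1)^3·(+1)^1 = +1.
v=29: a=29^0·(≡26), b=29^-2·(≡13) mod 29; (26|29)=-1, (13|29)=+1; (−1)^{0·-2·14}·(-1)^-2·(+1)^0 = +1.
v=13: a=13^3·(≡9), b=13^3·(≡3) mod 13; (9|13)=+1, (3|13)=+1; (−1)^{3·3·6}·(+1)^3·(+1)^3 = +1.
v=3: a=3^3·(≡2), b=3^9·(≡1) mod 3; (2|3)=-1, (1|3)=+1; (−1)^{3·9·1}·(-1)^9·(+1)^3 = +1.
v=7: a=7^2·(≡4), b=7^8·(≡1) mod 7; (4|7)=+1, (1|7)=+1; (−1)^{2·8·3}·(+1)^8·(+1)^2 = +1.
(-55614, 3058770 / ℚ) ramifies at {11, 31}: a division algebra.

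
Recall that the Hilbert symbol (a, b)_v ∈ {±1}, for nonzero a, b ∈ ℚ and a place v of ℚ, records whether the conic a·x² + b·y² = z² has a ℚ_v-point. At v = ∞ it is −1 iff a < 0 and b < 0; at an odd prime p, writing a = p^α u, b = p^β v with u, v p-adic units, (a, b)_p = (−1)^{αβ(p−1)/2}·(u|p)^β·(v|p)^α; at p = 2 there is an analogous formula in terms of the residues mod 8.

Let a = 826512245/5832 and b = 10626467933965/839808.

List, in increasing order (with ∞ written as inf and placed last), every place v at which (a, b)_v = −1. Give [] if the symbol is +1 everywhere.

(a, b) ≡ (10, 128570) mod (ℚ^×)²; places V = {2, 3, 5, 13, 23, 43, ∞}.
(a,b)_43: α=2, u≡31; β=3, v≡36 (mod 43); (31|43)=+1, (36|43)=+1; sign (−1)^0·+1^3·+1^2 = +1.
(a,b)_13: α=2, u≡12; β=3, v≡12 (mod 13); (12|13)=+1, (12|13)=+1; sign (−1)^0·+1^3·+1^2 = +1.
(a,b)_5: α=1, u≡2; β=1, v≡1 (mod 5); (2|5)=-1, (1|5)=+1; sign (−1)^0·-1^1·+1^1 = -1.
(a,b)_∞: sgn(10)=+, sgn(128570)=+, so +1.
(a,b)_3: α=-6, u≡1; β=-8, v≡2 (mod 3); (1|3)=+1, (2|3)=-1; sign (−1)^0·+1^-8·-1^-6 = +1.
(a,b)_23: α=2, u≡10; β=3, v≡4 (mod 23); (10|23)=-1, (4|23)=+1; sign (−1)^0·-1^3·+1^2 = -1.
(a,b)_2: α=-3, β=-7; u≡5, v≡5 (mod 8); ε(u)ε(v)=0·0, αω(v)=-3·1, βω(u)=-7·1; sum ≡ 0  ⇒  +1.
(10, 128570 / ℚ) ramifies at {5, 23}: a division algebra.

[5, 23]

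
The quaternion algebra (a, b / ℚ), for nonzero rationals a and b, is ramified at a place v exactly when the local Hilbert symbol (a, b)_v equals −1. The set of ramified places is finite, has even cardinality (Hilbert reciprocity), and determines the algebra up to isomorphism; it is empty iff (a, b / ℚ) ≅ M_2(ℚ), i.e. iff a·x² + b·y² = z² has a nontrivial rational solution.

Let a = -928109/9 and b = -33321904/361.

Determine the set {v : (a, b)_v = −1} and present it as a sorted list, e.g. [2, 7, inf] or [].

Mod squares: a ≡ -18941, b ≡ -2082619. Check v ∈ {∞, 2, 3, 7, 11, 13, 17, 19, 31, 37, 43, 47}.
v=13: a=13^1·(≡9), b=13^0·(≡6) mod 13; (9|13)=+1, (6|13)=-1; (−1)^{1·0·6}·(+1)^0·(-1)^1 = -1.
v=43: a=43^0·(≡29), b=43^1·(≡39) mod 43; (29|43)=-1, (39|43)=-1; (−1)^{0·1·21}·(-1)^1·(-1)^0 = -1.
v=47: a=47^1·(≡41), b=47^0·(≡46) mod 47; (41|47)=-1, (46|47)=-1; (−1)^{1·0·23}·(-1)^0·(-1)^1 = -1.
v=∞: -18941 < 0 and -2082619 < 0  ⇒  (a,b)_∞ = -1.
v=3: a=3^-2·(≡1), b=3^0·(≡2) mod 3; (1|3)=+1, (2|3)=-1; (−1)^{-2·0·1}·(+1)^0·(-1)^-2 = +1.
v=11: a=11^0·(≡3), b=11^1·(≡9) mod 11; (3|11)=+1, (9|11)=+1; (−1)^{0·1·5}·(+1)^1·(+1)^0 = +1.
v=7: a=7^2·(≡4), b=7^1·(≡2) mod 7; (4|7)=+1, (2|7)=+1; (−1)^{2·1·3}·(+1)^1·(+1)^2 = +1.
v=31: a=31^1·(≡18), b=31^0·(≡6) mod 31; (18|31)=+1, (6|31)=-1; (−1)^{1·0·15}·(+1)^0·(-1)^1 = -1.
v=37: a=37^0·(≡4), b=37^1·(≡26) mod 37; (4|37)=+1, (26|37)=+1; (−1)^{0·1·18}·(+1)^1·(+1)^0 = +1.
v=17: a=17^0·(≡12), b=17^1·(≡14) mod 17; (12|17)=-1, (14|17)=-1; (−1)^{0·1·8}·(-1)^1·(-1)^0 = -1.
v=19: a=19^0·(≡13), b=19^-2·(≡11) mod 19; (13|19)=-1, (11|19)=+1; (−1)^{0·-2·9}·(-1)^-2·(+1)^0 = +1.
v=2: v_2(a)=0, v_2(b)=4; units ≡ 3, 5 (mod 8); ε·ε+αω+βω = 1·0+0·1+4·1 ≡ 0  ⇒  (a,b)_2 = +1.
(-18941, -2082619 / ℚ) ramifies at {13, 17, 31, 43, 47, ∞}: a division algebra.

[13, 17, 31, 43, 47, inf]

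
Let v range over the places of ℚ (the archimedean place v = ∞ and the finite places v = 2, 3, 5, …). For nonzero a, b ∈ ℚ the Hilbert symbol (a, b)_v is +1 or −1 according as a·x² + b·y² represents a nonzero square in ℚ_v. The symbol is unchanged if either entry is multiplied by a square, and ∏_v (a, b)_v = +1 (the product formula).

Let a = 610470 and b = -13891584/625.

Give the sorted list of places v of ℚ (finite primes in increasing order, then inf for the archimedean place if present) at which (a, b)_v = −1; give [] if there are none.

[2, 3, 7, 17]

Mod squares: a ≡ 67830, b ≡ -13566. Check v ∈ {∞, 2, 3, 5, 7, 17, 19}.
v=7: a=7^1·(≡4), b=7^1·(≡1) mod 7; (4|7)=+1, (1|7)=+1; (−1)^{1·1·3}·(+1)^1·(+1)^1 = -1.
v=5: a=5^1·(≡4), b=5^-4·(≡1) mod 5; (4|5)=+1, (1|5)=+1; (−1)^{1·-4·2}·(+1)^-4·(+1)^1 = +1.
v=∞: 67830 > 0 and -13566 < 0  ⇒  (a,b)_∞ = +1.
v=2: v_2(a)=1, v_2(b)=11; units ≡ 3, 1 (mod 8); ε·ε+αω+βω = 1·0+1·0+11·1 ≡ 1  ⇒  (a,b)_2 = -1.
v=17: a=17^1·(≡6), b=17^1·(≡16) mod 17; (6|17)=-1, (16|17)=+1; (−1)^{1·1·8}·(-1)^1·(+1)^1 = -1.
v=19: a=19^1·(≡1), b=19^1·(≡8) mod 19; (1|19)=+1, (8|19)=-1; (−1)^{1·1·9}·(+1)^1·(-1)^1 = +1.
v=3: a=3^3·(≡2), b=3^1·(≡2) mod 3; (2|3)=-1, (2|3)=-1; (−1)^{3·1·1}·(-1)^1·(-1)^3 = -1.
|Ram(67830, -13566)| = 4, even; anisotropic at {2, 3, 7, 17}.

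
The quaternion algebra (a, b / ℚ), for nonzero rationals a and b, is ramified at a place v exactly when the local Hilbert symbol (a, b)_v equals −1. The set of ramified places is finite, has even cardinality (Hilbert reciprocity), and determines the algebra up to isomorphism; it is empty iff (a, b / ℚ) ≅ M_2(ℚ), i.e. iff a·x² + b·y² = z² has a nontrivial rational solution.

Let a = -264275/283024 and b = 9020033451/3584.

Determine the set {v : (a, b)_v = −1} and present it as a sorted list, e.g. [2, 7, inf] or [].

[2, 7, 11, 17]

(a, b) ≡ (-11, 714) mod (ℚ^×)²; places V = {2, 3, 5, 7, 11, 13, 17, 19, 31, ∞}.
(a,b)_19: α=-2, u≡3; β=0, v≡9 (mod 19); (3|19)=-1, (9|19)=+1; sign (−1)^0·-1^0·+1^-2 = +1.
(a,b)_13: α=0, u≡2; β=2, v≡4 (mod 13); (2|13)=-1, (4|13)=+1; sign (−1)^0·-1^2·+1^0 = +1.
(a,b)_17: α=0, u≡3; β=1, v≡9 (mod 17); (3|17)=-1, (9|17)=+1; sign (−1)^0·-1^1·+1^0 = -1.
(a,b)_∞: sgn(-11)=−, sgn(714)=+, so +1.
(a,b)_7: α=-2, u≡3; β=-1, v≡2 (mod 7); (3|7)=-1, (2|7)=+1; sign (−1)^0·-1^-1·+1^-2 = -1.
(a,b)_2: α=-4, β=-9; u≡5, v≡5 (mod 8); ε(u)ε(v)=0·0, αω(v)=-4·1, βω(u)=-9·1; sum ≡ 1  ⇒  -1.
(a,b)_11: α=1, u≡2; β=2, v≡2 (mod 11); (2|11)=-1, (2|11)=-1; sign (−1)^0·-1^2·-1^1 = -1.
(a,b)_31: α=2, u≡20; β=2, v≡10 (mod 31); (20|31)=+1, (10|31)=+1; sign (−1)^0·+1^2·+1^2 = +1.
(a,b)_5: α=2, u≡1; β=0, v≡4 (mod 5); (1|5)=+1, (4|5)=+1; sign (−1)^0·+1^0·+1^2 = +1.
(a,b)_3: α=0, u≡1; β=3, v≡1 (mod 3); (1|3)=+1, (1|3)=+1; sign (−1)^0·+1^3·+1^0 = +1.
|Ram(-11, 714)| = 4, even; anisotropic at {2, 7, 11, 17}.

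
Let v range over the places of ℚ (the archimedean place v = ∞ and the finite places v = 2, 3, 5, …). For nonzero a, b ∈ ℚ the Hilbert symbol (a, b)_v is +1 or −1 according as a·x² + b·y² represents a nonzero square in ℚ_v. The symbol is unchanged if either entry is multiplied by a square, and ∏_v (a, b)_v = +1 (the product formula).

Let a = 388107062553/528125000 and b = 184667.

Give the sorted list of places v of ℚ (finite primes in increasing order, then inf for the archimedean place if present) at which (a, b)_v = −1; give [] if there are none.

[2, 3, 7, 31]

(a, b) ≡ (18836034, 184667) mod (ℚ^×)²; places V = {2, 3, 5, 7, 13, 17, 23, 29, 31, 37, ∞}.
(a,b)_∞: sgn(18836034)=+, sgn(184667)=+, so +1.
(a,b)_23: α=1, u≡21; β=1, v≡2 (mod 23); (21|23)=-1, (2|23)=+1; sign (−1)^1·-1^1·+1^1 = +1.
(a,b)_5: α=-8, u≡4; β=0, v≡2 (mod 5); (4|5)=+1, (2|5)=-1; sign (−1)^0·+1^0·-1^-8 = +1.
(a,b)_17: α=1, u≡7; β=0, v≡13 (mod 17); (7|17)=-1, (13|17)=+1; sign (−1)^0·-1^0·+1^1 = +1.
(a,b)_2: α=-3, β=0; u≡1, v≡3 (mod 8); ε(u)ε(v)=0·1, αω(v)=-3·1, βω(u)=0·0; sum ≡ 1  ⇒  -1.
(a,b)_29: α=2, u≡18; β=0, v≡24 (mod 29); (18|29)=-1, (24|29)=+1; sign (−1)^0·-1^0·+1^2 = +1.
(a,b)_3: α=1, u≡2; β=0, v≡2 (mod 3); (2|3)=-1, (2|3)=-1; sign (−1)^0·-1^0·-1^1 = -1.
(a,b)_7: α=3, u≡6; β=1, v≡5 (mod 7); (6|7)=-1, (5|7)=-1; sign (−1)^1·-1^1·-1^3 = -1.
(a,b)_37: α=1, u≡21; β=1, v≡33 (mod 37); (21|37)=+1, (33|37)=+1; sign (−1)^0·+1^1·+1^1 = +1.
(a,b)_31: α=1, u≡7; β=1, v≡5 (mod 31); (7|31)=+1, (5|31)=+1; sign (−1)^1·+1^1·+1^1 = -1.
(a,b)_13: α=-2, u≡10; β=0, v≡2 (mod 13); (10|13)=+1, (2|13)=-1; sign (−1)^0·+1^0·-1^-2 = +1.
|Ram(18836034, 184667)| = 4, even; anisotropic at {2, 3, 7, 31}.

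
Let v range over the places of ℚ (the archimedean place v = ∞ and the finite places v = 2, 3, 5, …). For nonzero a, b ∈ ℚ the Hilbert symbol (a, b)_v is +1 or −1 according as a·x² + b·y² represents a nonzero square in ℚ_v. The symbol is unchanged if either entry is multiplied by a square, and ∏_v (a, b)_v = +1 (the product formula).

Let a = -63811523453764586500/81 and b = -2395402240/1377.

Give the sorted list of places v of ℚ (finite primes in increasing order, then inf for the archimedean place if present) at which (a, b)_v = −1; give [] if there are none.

[5, 7, 17, 37, 41, inf]

Mod squares: a ≡ -7585, b ≡ -202895. Check v ∈ {∞, 2, 3, 5, 7, 11, 13, 17, 31, 37, 41}.
v=41: a=41^1·(≡25), b=41^0·(≡19) mod 41; (25|41)=+1, (19|41)=-1; (−1)^{1·0·20}·(+1)^0·(-1)^1 = -1.
v=13: a=13^2·(≡6), b=13^0·(≡10) mod 13; (6|13)=-1, (10|13)=+1; (−1)^{2·0·6}·(-1)^0·(+1)^2 = +1.
v=5: a=5^3·(≡3), b=5^1·(≡1) mod 5; (3|5)=-1, (1|5)=+1; (−1)^{3·1·2}·(-1)^1·(+1)^3 = -1.
v=∞: -7585 < 0 and -202895 < 0  ⇒  (a,b)_∞ = -1.
v=11: a=11^4·(≡5), b=11^1·(≡7) mod 11; (5|11)=+1, (7|11)=-1; (−1)^{4·1·5}·(+1)^1·(-1)^4 = +1.
v=2: v_2(a)=2, v_2(b)=12; units ≡ 7, 1 (mod 8); ε·ε+αω+βω = 1·0+2·0+12·0 ≡ 0  ⇒  (a,b)_2 = +1.
v=37: a=37^1·(≡13), b=37^0·(≡32) mod 37; (13|37)=-1, (32|37)=-1; (−1)^{1·0·18}·(-1)^0·(-1)^1 = -1.
v=3: a=3^-4·(≡2), b=3^-4·(≡1) mod 3; (2|3)=-1, (1|3)=+1; (−1)^{-4·-4·1}·(-1)^-4·(+1)^-4 = +1.
v=17: a=17^2·(≡3), b=17^-1·(≡9) mod 17; (3|17)=-1, (9|17)=+1; (−1)^{2·-1·8}·(-1)^-1·(+1)^2 = -1.
v=7: a=7^6·(≡5), b=7^3·(≡2) mod 7; (5|7)=-1, (2|7)=+1; (−1)^{6·3·3}·(-1)^3·(+1)^6 = -1.
v=31: a=31^0·(≡19), b=31^1·(≡21) mod 31; (19|31)=+1, (21|31)=-1; (−1)^{0·1·15}·(+1)^1·(-1)^0 = +1.
(-7585, -202895 / ℚ) ramifies at {5, 7, 17, 37, 41, ∞}: a division algebra.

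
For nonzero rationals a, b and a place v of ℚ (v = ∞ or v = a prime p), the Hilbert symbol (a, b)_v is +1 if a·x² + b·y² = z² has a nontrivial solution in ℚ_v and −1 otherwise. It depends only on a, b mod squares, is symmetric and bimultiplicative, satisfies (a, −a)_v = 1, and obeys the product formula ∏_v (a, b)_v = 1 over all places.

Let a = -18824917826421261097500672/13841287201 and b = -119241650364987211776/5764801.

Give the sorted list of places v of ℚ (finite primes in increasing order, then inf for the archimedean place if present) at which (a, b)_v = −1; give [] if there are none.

[3, 13, 17, inf]

Mod squares: a ≡ -374187, b ≡ -6409. Check v ∈ {∞, 2, 3, 7, 11, 13, 17, 23, 29}.
v=13: a=13^4·(≡2), b=13^3·(≡9) mod 13; (2|13)=-1, (9|13)=+1; (−1)^{4·3·6}·(-1)^3·(+1)^4 = -1.
v=17: a=17^1·(≡1), b=17^1·(≡14) mod 17; (1|17)=+1, (14|17)=-1; (−1)^{1·1·8}·(+1)^1·(-1)^1 = -1.
v=11: a=11^3·(≡10), b=11^2·(≡1) mod 11; (10|11)=-1, (1|11)=+1; (−1)^{3·2·5}·(-1)^2·(+1)^3 = +1.
v=3: a=3^9·(≡2), b=3^8·(≡2) mod 3; (2|3)=-1, (2|3)=-1; (−1)^{9·8·1}·(-1)^8·(-1)^9 = -1.
v=29: a=29^1·(≡11), b=29^1·(≡2) mod 29; (11|29)=-1, (2|29)=-1; (−1)^{1·1·14}·(-1)^1·(-1)^1 = +1.
v=2: v_2(a)=22, v_2(b)=18; units ≡ 5, 7 (mod 8); ε·ε+αω+βω = 0·1+22·0+18·1 ≡ 0  ⇒  (a,b)_2 = +1.
v=∞: -374187 < 0 and -6409 < 0  ⇒  (a,b)_∞ = -1.
v=23: a=23^3·(≡21), b=23^2·(≡12) mod 23; (21|23)=-1, (12|23)=+1; (−1)^{3·2·11}·(-1)^2·(+1)^3 = +1.
v=7: a=7^-12·(≡6), b=7^-8·(≡6) mod 7; (6|7)=-1, (6|7)=-1; (−1)^{-12·-8·3}·(-1)^-8·(-1)^-12 = +1.
(-374187, -6409 / ℚ) ramifies at {3, 13, 17, ∞}: a division algebra.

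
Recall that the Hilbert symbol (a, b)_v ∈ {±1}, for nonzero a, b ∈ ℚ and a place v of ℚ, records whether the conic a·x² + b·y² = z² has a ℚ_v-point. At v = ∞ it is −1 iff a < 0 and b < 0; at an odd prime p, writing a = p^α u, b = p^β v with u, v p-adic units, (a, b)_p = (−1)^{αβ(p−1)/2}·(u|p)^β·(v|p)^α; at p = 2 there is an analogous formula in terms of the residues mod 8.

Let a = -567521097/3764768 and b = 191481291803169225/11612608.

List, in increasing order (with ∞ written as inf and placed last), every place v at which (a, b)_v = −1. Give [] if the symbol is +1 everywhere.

[2, 11]

Mod squares: a ≡ -66, b ≡ 3927. Check v ∈ {∞, 2, 3, 5, 7, 11, 13, 17, 23, 29}.
v=7: a=7^-6·(≡1), b=7^-3·(≡1) mod 7; (1|7)=+1, (1|7)=+1; (−1)^{-6·-3·3}·(+1)^-3·(+1)^-6 = +1.
v=5: a=5^0·(≡1), b=5^2·(≡3) mod 5; (1|5)=+1, (3|5)=-1; (−1)^{0·2·2}·(+1)^2·(-1)^0 = +1.
v=∞: -66 < 0 and 3927 > 0  ⇒  (a,b)_∞ = +1.
v=13: a=13^2·(≡3), b=13^2·(≡3) mod 13; (3|13)=+1, (3|13)=+1; (−1)^{2·2·6}·(+1)^2·(+1)^2 = +1.
v=2: v_2(a)=-5, v_2(b)=-6; units ≡ 7, 7 (mod 8); ε·ε+αω+βω = 1·1+-5·0+-6·0 ≡ 1  ⇒  (a,b)_2 = -1.
v=3: a=3^1·(≡2), b=3^9·(≡1) mod 3; (2|3)=-1, (1|3)=+1; (−1)^{1·9·1}·(-1)^9·(+1)^1 = +1.
v=23: a=23^0·(≡3), b=23^-2·(≡15) mod 23; (3|23)=+1, (15|23)=-1; (−1)^{0·-2·11}·(+1)^-2·(-1)^0 = +1.
v=17: a=17^0·(≡16), b=17^1·(≡5) mod 17; (16|17)=+1, (5|17)=-1; (−1)^{0·1·8}·(+1)^1·(-1)^0 = +1.
v=11: a=11^3·(≡4), b=11^5·(≡3) mod 11; (4|11)=+1, (3|11)=+1; (−1)^{3·5·5}·(+1)^5·(+1)^3 = -1.
v=29: a=29^2·(≡11), b=29^2·(≡17) mod 29; (11|29)=-1, (17|29)=-1; (−1)^{2·2·14}·(-1)^2·(-1)^2 = +1.
Ram(-66, 3927) = {2, 11}; no ℚ_2-point on the conic.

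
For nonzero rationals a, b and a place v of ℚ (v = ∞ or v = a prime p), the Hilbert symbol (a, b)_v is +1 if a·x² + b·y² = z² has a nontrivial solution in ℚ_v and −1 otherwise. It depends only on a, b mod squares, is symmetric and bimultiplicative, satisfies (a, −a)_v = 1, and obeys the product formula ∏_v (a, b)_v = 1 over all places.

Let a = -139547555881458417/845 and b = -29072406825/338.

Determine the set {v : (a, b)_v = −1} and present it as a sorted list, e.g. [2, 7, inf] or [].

(a, b) ≡ (-1085, -43586) mod (ℚ^×)²; places V = {2, 3, 5, 7, 11, 13, 19, 23, 31, 37, 43, ∞}.
(a,b)_∞: sgn(-1085)=−, sgn(-43586)=−, so -1.
(a,b)_13: α=-2, u≡7; β=-2, v≡3 (mod 13); (7|13)=-1, (3|13)=+1; sign (−1)^0·-1^-2·+1^-2 = +1.
(a,b)_37: α=2, u≡4; β=1, v≡31 (mod 37); (4|37)=+1, (31|37)=-1; sign (−1)^0·+1^1·-1^2 = +1.
(a,b)_2: α=0, β=-1; u≡3, v≡7 (mod 8); ε(u)ε(v)=1·1, αω(v)=0·0, βω(u)=-1·1; sum ≡ 0  ⇒  +1.
(a,b)_43: α=2, u≡12; β=0, v≡38 (mod 43); (12|43)=-1, (38|43)=+1; sign (−1)^0·-1^0·+1^2 = +1.
(a,b)_3: α=4, u≡1; β=2, v≡1 (mod 3); (1|3)=+1, (1|3)=+1; sign (−1)^0·+1^2·+1^4 = +1.
(a,b)_19: α=0, u≡4; β=1, v≡9 (mod 19); (4|19)=+1, (9|19)=+1; sign (−1)^0·+1^1·+1^0 = +1.
(a,b)_31: α=1, u≡29; β=1, v≡14 (mod 31); (29|31)=-1, (14|31)=+1; sign (−1)^1·-1^1·+1^1 = +1.
(a,b)_7: α=3, u≡3; β=2, v≡5 (mod 7); (3|7)=-1, (5|7)=-1; sign (−1)^0·-1^2·-1^3 = -1.
(a,b)_5: α=-1, u≡2; β=2, v≡4 (mod 5); (2|5)=-1, (4|5)=+1; sign (−1)^0·-1^2·+1^-1 = +1.
(a,b)_11: α=2, u≡4; β=2, v≡2 (mod 11); (4|11)=+1, (2|11)=-1; sign (−1)^0·+1^2·-1^2 = +1.
(a,b)_23: α=2, u≡10; β=0, v≡10 (mod 23); (10|23)=-1, (10|23)=-1; sign (−1)^0·-1^0·-1^2 = +1.
(-1085, -43586 / ℚ) ramifies at {7, ∞}: a division algebra.

[7, inf]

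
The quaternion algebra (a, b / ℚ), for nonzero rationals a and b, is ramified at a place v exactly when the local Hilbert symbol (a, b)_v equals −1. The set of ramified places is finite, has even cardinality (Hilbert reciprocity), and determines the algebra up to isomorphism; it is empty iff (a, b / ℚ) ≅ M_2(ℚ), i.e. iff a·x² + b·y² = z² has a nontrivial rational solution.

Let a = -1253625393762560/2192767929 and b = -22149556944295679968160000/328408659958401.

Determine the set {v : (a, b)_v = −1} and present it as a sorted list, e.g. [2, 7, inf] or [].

[2, inf]

Mod squares: a ≡ -665, b ≡ -41. Check v ∈ {∞, 2, 3, 5, 7, 11, 13, 19, 23, 41, 43}.
v=23: a=23^2·(≡12), b=23^4·(≡22) mod 23; (12|23)=+1, (22|23)=-1; (−1)^{2·4·11}·(+1)^4·(-1)^2 = +1.
v=7: a=7^3·(≡3), b=7^6·(≡1) mod 7; (3|7)=-1, (1|7)=+1; (−1)^{3·6·3}·(-1)^6·(+1)^3 = +1.
v=43: a=43^-2·(≡31), b=43^-4·(≡22) mod 43; (31|43)=+1, (22|43)=-1; (−1)^{-2·-4·21}·(+1)^-4·(-1)^-2 = +1.
v=13: a=13^2·(≡7), b=13^2·(≡6) mod 13; (7|13)=-1, (6|13)=-1; (−1)^{2·2·6}·(-1)^2·(-1)^2 = +1.
v=19: a=19^1·(≡3), b=19^2·(≡11) mod 19; (3|19)=-1, (11|19)=+1; (−1)^{1·2·9}·(-1)^2·(+1)^1 = +1.
v=41: a=41^2·(≡2), b=41^3·(≡33) mod 41; (2|41)=+1, (33|41)=+1; (−1)^{2·3·20}·(+1)^3·(+1)^2 = +1.
v=∞: -665 < 0 and -41 < 0  ⇒  (a,b)_∞ = -1.
v=5: a=5^1·(≡2), b=5^4·(≡4) mod 5; (2|5)=-1, (4|5)=+1; (−1)^{1·4·2}·(-1)^4·(+1)^1 = +1.
v=11: a=11^-4·(≡7), b=11^-4·(≡5) mod 11; (7|11)=-1, (5|11)=+1; (−1)^{-4·-4·5}·(-1)^-4·(+1)^-4 = +1.
v=2: v_2(a)=8, v_2(b)=8; units ≡ 7, 7 (mod 8); ε·ε+αω+βω = 1·1+8·0+8·0 ≡ 1  ⇒  (a,b)_2 = -1.
v=3: a=3^-4·(≡1), b=3^-8·(≡1) mod 3; (1|3)=+1, (1|3)=+1; (−1)^{-4·-8·1}·(+1)^-8·(+1)^-4 = +1.
(-665, -41 / ℚ) ramifies at {2, ∞}: a division algebra.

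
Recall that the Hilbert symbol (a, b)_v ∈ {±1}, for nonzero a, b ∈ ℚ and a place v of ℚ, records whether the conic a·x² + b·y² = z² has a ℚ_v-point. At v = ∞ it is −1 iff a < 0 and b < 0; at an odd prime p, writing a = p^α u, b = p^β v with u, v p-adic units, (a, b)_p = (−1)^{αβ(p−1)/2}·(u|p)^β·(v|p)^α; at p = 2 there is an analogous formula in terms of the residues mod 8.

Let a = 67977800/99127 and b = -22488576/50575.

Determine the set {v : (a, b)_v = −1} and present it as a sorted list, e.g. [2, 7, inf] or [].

[3, 7]

(a, b) ≡ (14, -42) mod (ℚ^×)²; places V = {2, 3, 5, 7, 11, 17, 53, ∞}.
(a,b)_11: α=2, u≡5; β=4, v≡6 (mod 11); (5|11)=+1, (6|11)=-1; sign (−1)^0·+1^4·-1^2 = +1.
(a,b)_5: α=2, u≡1; β=-2, v≡3 (mod 5); (1|5)=+1, (3|5)=-1; sign (−1)^0·+1^-2·-1^2 = +1.
(a,b)_7: α=-3, u≡1; β=-1, v≡2 (mod 7); (1|7)=+1, (2|7)=+1; sign (−1)^1·+1^-1·+1^-3 = -1.
(a,b)_17: α=-2, u≡12; β=-2, v≡2 (mod 17); (12|17)=-1, (2|17)=+1; sign (−1)^0·-1^-2·+1^-2 = +1.
(a,b)_3: α=0, u≡2; β=1, v≡1 (mod 3); (2|3)=-1, (1|3)=+1; sign (−1)^0·-1^1·+1^0 = -1.
(a,b)_2: α=3, β=9; u≡7, v≡3 (mod 8); ε(u)ε(v)=1·1, αω(v)=3·1, βω(u)=9·0; sum ≡ 0  ⇒  +1.
(a,b)_53: α=2, u≡5; β=0, v≡1 (mod 53); (5|53)=-1, (1|53)=+1; sign (−1)^0·-1^0·+1^2 = +1.
(a,b)_∞: sgn(14)=+, sgn(-42)=−, so +1.
(14, -42 / ℚ) ramifies at {3, 7}: a division algebra.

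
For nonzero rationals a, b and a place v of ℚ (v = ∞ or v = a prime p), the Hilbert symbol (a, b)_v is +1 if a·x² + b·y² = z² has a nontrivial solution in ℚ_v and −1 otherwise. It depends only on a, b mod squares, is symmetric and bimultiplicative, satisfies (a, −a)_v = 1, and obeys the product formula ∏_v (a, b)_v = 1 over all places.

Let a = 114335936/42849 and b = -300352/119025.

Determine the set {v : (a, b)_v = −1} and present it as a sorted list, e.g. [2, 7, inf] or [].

[2, 13]

Mod squares: a ≡ 11, b ≡ -13. Check v ∈ {∞, 2, 3, 5, 11, 13, 19, 23, 31}.
v=23: a=23^-2·(≡7), b=23^-2·(≡22) mod 23; (7|23)=-1, (22|23)=-1; (−1)^{-2·-2·11}·(-1)^-2·(-1)^-2 = +1.
v=3: a=3^-4·(≡2), b=3^-2·(≡2) mod 3; (2|3)=-1, (2|3)=-1; (−1)^{-4·-2·1}·(-1)^-2·(-1)^-4 = +1.
v=2: v_2(a)=6, v_2(b)=6; units ≡ 3, 3 (mod 8); ε·ε+αω+βω = 1·1+6·1+6·1 ≡ 1  ⇒  (a,b)_2 = -1.
v=∞: 11 > 0 and -13 < 0  ⇒  (a,b)_∞ = +1.
v=11: a=11^1·(≡3), b=11^0·(≡5) mod 11; (3|11)=+1, (5|11)=+1; (−1)^{1·0·5}·(+1)^0·(+1)^1 = +1.
v=5: a=5^0·(≡4), b=5^-2·(≡3) mod 5; (4|5)=+1, (3|5)=-1; (−1)^{0·-2·2}·(+1)^-2·(-1)^0 = +1.
v=31: a=31^2·(≡13), b=31^0·(≡14) mod 31; (13|31)=-1, (14|31)=+1; (−1)^{2·0·15}·(-1)^0·(+1)^2 = +1.
v=19: a=19^0·(≡4), b=19^2·(≡11) mod 19; (4|19)=+1, (11|19)=+1; (−1)^{0·2·9}·(+1)^2·(+1)^0 = +1.
v=13: a=13^2·(≡11), b=13^1·(≡1) mod 13; (11|13)=-1, (1|13)=+1; (−1)^{2·1·6}·(-1)^1·(+1)^2 = -1.
Ram(11, -13) = {2, 13}; no ℚ_2-point on the conic.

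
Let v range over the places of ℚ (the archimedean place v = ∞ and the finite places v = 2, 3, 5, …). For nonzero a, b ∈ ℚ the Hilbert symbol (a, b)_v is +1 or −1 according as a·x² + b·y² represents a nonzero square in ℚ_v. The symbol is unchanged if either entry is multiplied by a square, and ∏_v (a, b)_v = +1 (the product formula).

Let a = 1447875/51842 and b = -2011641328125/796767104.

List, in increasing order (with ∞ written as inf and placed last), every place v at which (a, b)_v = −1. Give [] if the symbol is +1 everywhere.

[11, 13]

(a, b) ≡ (1430, -14630) mod (ℚ^×)²; places V = {2, 3, 5, 7, 11, 13, 19, 23, 41, ∞}.
(a,b)_19: α=0, u≡17; β=1, v≡5 (mod 19); (17|19)=+1, (5|19)=+1; sign (−1)^0·+1^1·+1^0 = +1.
(a,b)_5: α=3, u≡4; β=7, v≡4 (mod 5); (4|5)=+1, (4|5)=+1; sign (−1)^0·+1^7·+1^3 = +1.
(a,b)_∞: sgn(1430)=+, sgn(-14630)=−, so +1.
(a,b)_3: α=4, u≡2; β=6, v≡1 (mod 3); (2|3)=-1, (1|3)=+1; sign (−1)^0·-1^6·+1^4 = +1.
(a,b)_23: α=-2, u≡8; β=-2, v≡14 (mod 23); (8|23)=+1, (14|23)=-1; sign (−1)^0·+1^-2·-1^-2 = +1.
(a,b)_2: α=-1, β=-7; u≡3, v≡5 (mod 8); ε(u)ε(v)=1·0, αω(v)=-1·1, βω(u)=-7·1; sum ≡ 0  ⇒  +1.
(a,b)_7: α=-2, u≡2; β=-1, v≡5 (mod 7); (2|7)=+1, (5|7)=-1; sign (−1)^0·+1^-1·-1^-2 = +1.
(a,b)_13: α=1, u≡11; β=2, v≡6 (mod 13); (11|13)=-1, (6|13)=-1; sign (−1)^0·-1^2·-1^1 = -1.
(a,b)_11: α=1, u≡1; β=1, v≡9 (mod 11); (1|11)=+1, (9|11)=+1; sign (−1)^1·+1^1·+1^1 = -1.
(a,b)_41: α=0, u≡16; β=-2, v≡27 (mod 41); (16|41)=+1, (27|41)=-1; sign (−1)^0·+1^-2·-1^0 = +1.
Ram(1430, -14630) = {11, 13}; no ℚ_11-point on the conic.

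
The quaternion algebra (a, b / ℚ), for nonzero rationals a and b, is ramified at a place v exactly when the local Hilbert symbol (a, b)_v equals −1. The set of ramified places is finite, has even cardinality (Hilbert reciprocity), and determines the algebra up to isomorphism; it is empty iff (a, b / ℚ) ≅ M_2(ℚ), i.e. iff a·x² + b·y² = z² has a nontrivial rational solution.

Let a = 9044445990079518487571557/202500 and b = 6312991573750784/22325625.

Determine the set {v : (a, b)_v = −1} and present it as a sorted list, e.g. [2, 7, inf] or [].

Mod squares: a ≡ 37, b ≡ 16514021. Check v ∈ {∞, 2, 3, 5, 7, 13, 17, 19, 29, 37, 41, 43, 47}.
v=∞: 37 > 0 and 16514021 > 0  ⇒  (a,b)_∞ = +1.
v=7: a=7^4·(≡2), b=7^-2·(≡3) mod 7; (2|7)=+1, (3|7)=-1; (−1)^{4·-2·3}·(+1)^-2·(-1)^4 = +1.
v=19: a=19^2·(≡10), b=19^1·(≡17) mod 19; (10|19)=-1, (17|19)=+1; (−1)^{2·1·9}·(-1)^1·(+1)^2 = -1.
v=5: a=5^-4·(≡3), b=5^-4·(≡4) mod 5; (3|5)=-1, (4|5)=+1; (−1)^{-4·-4·2}·(-1)^-4·(+1)^-4 = +1.
v=29: a=29^2·(≡27), b=29^1·(≡16) mod 29; (27|29)=-1, (16|29)=+1; (−1)^{2·1·14}·(-1)^1·(+1)^2 = -1.
v=13: a=13^2·(≡11), b=13^2·(≡9) mod 13; (11|13)=-1, (9|13)=+1; (−1)^{2·2·6}·(-1)^2·(+1)^2 = +1.
v=41: a=41^2·(≡36), b=41^1·(≡30) mod 41; (36|41)=+1, (30|41)=-1; (−1)^{2·1·20}·(+1)^1·(-1)^2 = +1.
v=3: a=3^-4·(≡1), b=3^-6·(≡2) mod 3; (1|3)=+1, (2|3)=-1; (−1)^{-4·-6·1}·(+1)^-6·(-1)^-4 = +1.
v=43: a=43^2·(≡39), b=43^1·(≡31) mod 43; (39|43)=-1, (31|43)=+1; (−1)^{2·1·21}·(-1)^1·(+1)^2 = -1.
v=17: a=17^2·(≡14), b=17^1·(≡13) mod 17; (14|17)=-1, (13|17)=+1; (−1)^{2·1·8}·(-1)^1·(+1)^2 = -1.
v=2: v_2(a)=-2, v_2(b)=10; units ≡ 5, 5 (mod 8); ε·ε+αω+βω = 0·0+-2·1+10·1 ≡ 0  ⇒  (a,b)_2 = +1.
v=37: a=37^1·(≡16), b=37^0·(≡16) mod 37; (16|37)=+1, (16|37)=+1; (−1)^{1·0·18}·(+1)^0·(+1)^1 = +1.
v=47: a=47^2·(≡32), b=47^2·(≡1) mod 47; (32|47)=+1, (1|47)=+1; (−1)^{2·2·23}·(+1)^2·(+1)^2 = +1.
|Ram(37, 16514021)| = 4, even; anisotropic at {17, 19, 29, 43}.

[17, 19, 29, 43]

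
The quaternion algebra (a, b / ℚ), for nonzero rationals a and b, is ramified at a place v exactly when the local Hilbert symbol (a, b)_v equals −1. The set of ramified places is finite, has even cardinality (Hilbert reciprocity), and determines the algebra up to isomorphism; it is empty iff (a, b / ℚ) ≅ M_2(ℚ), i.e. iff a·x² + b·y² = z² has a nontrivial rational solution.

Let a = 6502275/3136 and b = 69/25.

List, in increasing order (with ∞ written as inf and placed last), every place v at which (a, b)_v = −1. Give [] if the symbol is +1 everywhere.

(a, b) ≡ (19, 69) mod (ℚ^×)²; places V = {2, 3, 5, 7, 13, 19, 23, ∞}.
(a,b)_13: α=2, u≡7; β=0, v≡9 (mod 13); (7|13)=-1, (9|13)=+1; sign (−1)^0·-1^0·+1^2 = +1.
(a,b)_2: α=-6, β=0; u≡3, v≡5 (mod 8); ε(u)ε(v)=1·0, αω(v)=-6·1, βω(u)=0·1; sum ≡ 0  ⇒  +1.
(a,b)_7: α=-2, u≡3; β=0, v≡5 (mod 7); (3|7)=-1, (5|7)=-1; sign (−1)^0·-1^0·-1^-2 = +1.
(a,b)_∞: sgn(19)=+, sgn(69)=+, so +1.
(a,b)_3: α=4, u≡1; β=1, v≡2 (mod 3); (1|3)=+1, (2|3)=-1; sign (−1)^0·+1^1·-1^4 = +1.
(a,b)_19: α=1, u≡16; β=0, v≡2 (mod 19); (16|19)=+1, (2|19)=-1; sign (−1)^0·+1^0·-1^1 = -1.
(a,b)_5: α=2, u≡1; β=-2, v≡4 (mod 5); (1|5)=+1, (4|5)=+1; sign (−1)^0·+1^-2·+1^2 = +1.
(a,b)_23: α=0, u≡19; β=1, v≡13 (mod 23); (19|23)=-1, (13|23)=+1; sign (−1)^0·-1^1·+1^0 = -1.
|Ram(19, 69)| = 2, even; anisotropic at {19, 23}.

[19, 23]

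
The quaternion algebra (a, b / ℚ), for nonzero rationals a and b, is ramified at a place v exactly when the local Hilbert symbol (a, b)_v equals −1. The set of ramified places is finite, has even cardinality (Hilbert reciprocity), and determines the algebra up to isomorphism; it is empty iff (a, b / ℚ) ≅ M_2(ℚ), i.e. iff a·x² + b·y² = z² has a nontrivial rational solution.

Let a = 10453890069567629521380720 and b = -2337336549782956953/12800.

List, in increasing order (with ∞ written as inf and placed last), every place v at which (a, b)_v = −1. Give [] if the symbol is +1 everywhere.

(a, b) ≡ (56695, -58466) mod (ℚ^×)²; places V = {2, 3, 5, 7, 11, 17, 23, 29, 31, 41, ∞}.
(a,b)_31: α=2, u≡3; β=1, v≡14 (mod 31); (3|31)=-1, (14|31)=+1; sign (−1)^0·-1^1·+1^2 = -1.
(a,b)_7: α=0, u≡1; β=2, v≡6 (mod 7); (1|7)=+1, (6|7)=-1; sign (−1)^0·+1^2·-1^0 = +1.
(a,b)_∞: sgn(56695)=+, sgn(-58466)=−, so +1.
(a,b)_23: α=5, u≡1; β=3, v≡15 (mod 23); (1|23)=+1, (15|23)=-1; sign (−1)^1·+1^3·-1^5 = +1.
(a,b)_5: α=1, u≡4; β=-2, v≡1 (mod 5); (4|5)=+1, (1|5)=+1; sign (−1)^0·+1^-2·+1^1 = +1.
(a,b)_2: α=4, β=-9; u≡7, v≡7 (mod 8); ε(u)ε(v)=1·1, αω(v)=4·0, βω(u)=-9·0; sum ≡ 1  ⇒  -1.
(a,b)_17: α=3, u≡3; β=2, v≡14 (mod 17); (3|17)=-1, (14|17)=-1; sign (−1)^0·-1^2·-1^3 = -1.
(a,b)_3: α=6, u≡1; β=6, v≡1 (mod 3); (1|3)=+1, (1|3)=+1; sign (−1)^0·+1^6·+1^6 = +1.
(a,b)_29: α=1, u≡3; β=0, v≡2 (mod 29); (3|29)=-1, (2|29)=-1; sign (−1)^0·-1^0·-1^1 = -1.
(a,b)_11: α=2, u≡3; β=4, v≡7 (mod 11); (3|11)=+1, (7|11)=-1; sign (−1)^0·+1^4·-1^2 = +1.
(a,b)_41: α=2, u≡25; β=1, v≡25 (mod 41); (25|41)=+1, (25|41)=+1; sign (−1)^0·+1^1·+1^2 = +1.
(56695, -58466 / ℚ) ramifies at {2, 17, 29, 31}: a division algebra.

[2, 17, 29, 31]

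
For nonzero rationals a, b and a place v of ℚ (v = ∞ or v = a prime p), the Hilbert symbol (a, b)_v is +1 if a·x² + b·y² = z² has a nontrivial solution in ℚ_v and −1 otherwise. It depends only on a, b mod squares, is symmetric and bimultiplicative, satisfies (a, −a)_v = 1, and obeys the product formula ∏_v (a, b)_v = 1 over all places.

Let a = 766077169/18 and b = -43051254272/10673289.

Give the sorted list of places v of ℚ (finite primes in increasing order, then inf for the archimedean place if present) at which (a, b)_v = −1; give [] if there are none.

[11, 19]

(a, b) ≡ (17138, -465842) mod (ℚ^×)²; places V = {2, 3, 11, 13, 19, 23, 41, ∞}.
(a,b)_∞: sgn(17138)=+, sgn(-465842)=−, so +1.
(a,b)_19: α=1, u≡11; β=3, v≡4 (mod 19); (11|19)=+1, (4|19)=+1; sign (−1)^1·+1^3·+1^1 = -1.
(a,b)_11: α=1, u≡2; β=-4, v≡6 (mod 11); (2|11)=-1, (6|11)=-1; sign (−1)^0·-1^-4·-1^1 = -1.
(a,b)_13: α=2, u≡1; β=1, v≡2 (mod 13); (1|13)=+1, (2|13)=-1; sign (−1)^0·+1^1·-1^2 = +1.
(a,b)_41: α=1, u≡32; β=1, v≡39 (mod 41); (32|41)=+1, (39|41)=+1; sign (−1)^0·+1^1·+1^1 = +1.
(a,b)_3: α=-2, u≡2; β=-6, v≡1 (mod 3); (2|3)=-1, (1|3)=+1; sign (−1)^0·-1^-6·+1^-2 = +1.
(a,b)_2: α=-1, β=9; u≡1, v≡7 (mod 8); ε(u)ε(v)=0·1, αω(v)=-1·0, βω(u)=9·0; sum ≡ 0  ⇒  +1.
(a,b)_23: α=2, u≡16; β=1, v≡18 (mod 23); (16|23)=+1, (18|23)=+1; sign (−1)^0·+1^1·+1^2 = +1.
(17138, -465842 / ℚ) ramifies at {11, 19}: a division algebra.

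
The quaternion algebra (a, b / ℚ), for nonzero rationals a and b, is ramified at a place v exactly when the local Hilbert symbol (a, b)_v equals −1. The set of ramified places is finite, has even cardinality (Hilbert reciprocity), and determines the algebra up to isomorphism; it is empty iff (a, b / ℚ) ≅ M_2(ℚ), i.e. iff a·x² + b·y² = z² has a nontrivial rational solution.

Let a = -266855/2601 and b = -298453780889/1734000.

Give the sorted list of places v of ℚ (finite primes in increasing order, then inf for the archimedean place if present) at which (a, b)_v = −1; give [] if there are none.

(a, b) ≡ (-95, -3135) mod (ℚ^×)²; places V = {2, 3, 5, 11, 17, 19, 23, 31, 53, ∞}.
(a,b)_31: α=0, u≡23; β=2, v≡12 (mod 31); (23|31)=-1, (12|31)=-1; sign (−1)^0·-1^2·-1^0 = +1.
(a,b)_∞: sgn(-95)=−, sgn(-3135)=−, so -1.
(a,b)_5: α=1, u≡4; β=-3, v≡3 (mod 5); (4|5)=+1, (3|5)=-1; sign (−1)^0·+1^-3·-1^1 = -1.
(a,b)_23: α=0, u≡7; β=2, v≡1 (mod 23); (7|23)=-1, (1|23)=+1; sign (−1)^0·-1^2·+1^0 = +1.
(a,b)_53: α=2, u≡16; β=2, v≡21 (mod 53); (16|53)=+1, (21|53)=-1; sign (−1)^0·+1^2·-1^2 = +1.
(a,b)_3: α=-2, u≡1; β=-1, v≡2 (mod 3); (1|3)=+1, (2|3)=-1; sign (−1)^0·+1^-1·-1^-2 = +1.
(a,b)_19: α=1, u≡2; β=1, v≡17 (mod 19); (2|19)=-1, (17|19)=+1; sign (−1)^1·-1^1·+1^1 = +1.
(a,b)_11: α=0, u≡1; β=1, v≡1 (mod 11); (1|11)=+1, (1|11)=+1; sign (−1)^0·+1^1·+1^0 = +1.
(a,b)_17: α=-2, u≡5; β=-2, v≡3 (mod 17); (5|17)=-1, (3|17)=-1; sign (−1)^0·-1^-2·-1^-2 = +1.
(a,b)_2: α=0, β=-4; u≡1, v≡1 (mod 8); ε(u)ε(v)=0·0, αω(v)=0·0, βω(u)=-4·0; sum ≡ 0  ⇒  +1.
|Ram(-95, -3135)| = 2, even; anisotropic at {5, ∞}.

[5, inf]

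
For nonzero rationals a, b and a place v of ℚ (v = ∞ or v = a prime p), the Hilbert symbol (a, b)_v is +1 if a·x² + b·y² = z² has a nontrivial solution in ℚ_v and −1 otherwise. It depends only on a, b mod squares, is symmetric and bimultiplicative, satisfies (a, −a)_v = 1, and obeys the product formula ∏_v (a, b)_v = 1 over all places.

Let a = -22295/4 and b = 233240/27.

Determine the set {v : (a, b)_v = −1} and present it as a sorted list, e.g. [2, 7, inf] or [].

Mod squares: a ≡ -455, b ≡ 3570. Check v ∈ {∞, 2, 3, 5, 7, 13, 17}.
v=3: a=3^0·(≡1), b=3^-3·(≡2) mod 3; (1|3)=+1, (2|3)=-1; (−1)^{0·-3·1}·(+1)^-3·(-1)^0 = +1.
v=17: a=17^0·(≡15), b=17^1·(≡12) mod 17; (15|17)=+1, (12|17)=-1; (−1)^{0·1·8}·(+1)^1·(-1)^0 = +1.
v=5: a=5^1·(≡4), b=5^1·(≡4) mod 5; (4|5)=+1, (4|5)=+1; (−1)^{1·1·2}·(+1)^1·(+1)^1 = +1.
v=2: v_2(a)=-2, v_2(b)=3; units ≡ 1, 1 (mod 8); ε·ε+αω+βω = 0·0+-2·0+3·0 ≡ 0  ⇒  (a,b)_2 = +1.
v=7: a=7^3·(≡3), b=7^3·(≡6) mod 7; (3|7)=-1, (6|7)=-1; (−1)^{3·3·3}·(-1)^3·(-1)^3 = -1.
v=13: a=13^1·(≡10), b=13^0·(≡7) mod 13; (10|13)=+1, (7|13)=-1; (−1)^{1·0·6}·(+1)^0·(-1)^1 = -1.
v=∞: -455 < 0 and 3570 > 0  ⇒  (a,b)_∞ = +1.
Ram(-455, 3570) = {7, 13}; no ℚ_7-point on the conic.

[7, 13]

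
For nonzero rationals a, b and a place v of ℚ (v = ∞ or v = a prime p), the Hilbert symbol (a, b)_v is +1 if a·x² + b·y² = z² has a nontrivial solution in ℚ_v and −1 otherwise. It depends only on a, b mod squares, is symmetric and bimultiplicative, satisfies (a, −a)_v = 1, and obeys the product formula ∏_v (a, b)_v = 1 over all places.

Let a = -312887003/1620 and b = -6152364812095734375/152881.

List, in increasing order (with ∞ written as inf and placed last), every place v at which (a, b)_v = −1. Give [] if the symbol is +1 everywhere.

[3, 5, 19, inf]

Mod squares: a ≡ -35815, b ≡ -87. Check v ∈ {∞, 2, 3, 5, 11, 13, 17, 19, 23, 29}.
v=2: v_2(a)=-2, v_2(b)=0; units ≡ 1, 1 (mod 8); ε·ε+αω+βω = 0·0+-2·0+0·0 ≡ 0  ⇒  (a,b)_2 = +1.
v=29: a=29^1·(≡19), b=29^3·(≡12) mod 29; (19|29)=-1, (12|29)=-1; (−1)^{1·3·14}·(-1)^3·(-1)^1 = +1.
v=5: a=5^-1·(≡3), b=5^6·(≡3) mod 5; (3|5)=-1, (3|5)=-1; (−1)^{-1·6·2}·(-1)^6·(-1)^-1 = -1.
v=11: a=11^2·(≡5), b=11^2·(≡9) mod 11; (5|11)=+1, (9|11)=+1; (−1)^{2·2·5}·(+1)^2·(+1)^2 = +1.
v=23: a=23^0·(≡19), b=23^-2·(≡10) mod 23; (19|23)=-1, (10|23)=-1; (−1)^{0·-2·11}·(-1)^-2·(-1)^0 = +1.
v=19: a=19^3·(≡8), b=19^2·(≡13) mod 19; (8|19)=-1, (13|19)=-1; (−1)^{3·2·9}·(-1)^2·(-1)^3 = -1.
v=17: a=17^0·(≡4), b=17^-2·(≡16) mod 17; (4|17)=+1, (16|17)=+1; (−1)^{0·-2·8}·(+1)^-2·(+1)^0 = +1.
v=3: a=3^-4·(≡2), b=3^7·(≡1) mod 3; (2|3)=-1, (1|3)=+1; (−1)^{-4·7·1}·(-1)^7·(+1)^-4 = -1.
v=∞: -35815 < 0 and -87 < 0  ⇒  (a,b)_∞ = -1.
v=13: a=13^1·(≡1), b=13^2·(≡3) mod 13; (1|13)=+1, (3|13)=+1; (−1)^{1·2·6}·(+1)^2·(+1)^1 = +1.
|Ram(-35815, -87)| = 4, even; anisotropic at {3, 5, 19, ∞}.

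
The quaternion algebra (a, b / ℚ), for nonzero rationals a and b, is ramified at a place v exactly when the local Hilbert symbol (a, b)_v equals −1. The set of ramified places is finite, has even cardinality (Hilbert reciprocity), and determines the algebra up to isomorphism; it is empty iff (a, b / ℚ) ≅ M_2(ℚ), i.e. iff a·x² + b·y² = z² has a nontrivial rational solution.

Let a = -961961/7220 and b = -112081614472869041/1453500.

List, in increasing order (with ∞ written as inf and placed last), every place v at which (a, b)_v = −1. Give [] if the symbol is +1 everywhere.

[5, 7, 11, 13, 17, inf]

(a, b) ≡ (-5005, -1616615) mod (ℚ^×)²; places V = {2, 3, 5, 7, 11, 13, 17, 19, 31, ∞}.
(a,b)_31: α=2, u≡3; β=4, v≡16 (mod 31); (3|31)=-1, (16|31)=+1; sign (−1)^0·-1^4·+1^2 = +1.
(a,b)_2: α=-2, β=-2; u≡3, v≡1 (mod 8); ε(u)ε(v)=1·0, αω(v)=-2·0, βω(u)=-2·1; sum ≡ 0  ⇒  +1.
(a,b)_13: α=1, u≡5; β=3, v≡12 (mod 13); (5|13)=-1, (12|13)=+1; sign (−1)^0·-1^3·+1^1 = -1.
(a,b)_5: α=-1, u≡1; β=-3, v≡3 (mod 5); (1|5)=+1, (3|5)=-1; sign (−1)^0·+1^-3·-1^-1 = -1.
(a,b)_11: α=1, u≡8; β=5, v≡2 (mod 11); (8|11)=-1, (2|11)=-1; sign (−1)^1·-1^5·-1^1 = -1.
(a,b)_19: α=-2, u≡9; β=-1, v≡16 (mod 19); (9|19)=+1, (16|19)=+1; sign (−1)^0·+1^-1·+1^-2 = +1.
(a,b)_∞: sgn(-5005)=−, sgn(-1616615)=−, so -1.
(a,b)_7: α=1, u≡5; β=3, v≡6 (mod 7); (5|7)=-1, (6|7)=-1; sign (−1)^1·-1^3·-1^1 = -1.
(a,b)_17: α=0, u≡10; β=-1, v≡3 (mod 17); (10|17)=-1, (3|17)=-1; sign (−1)^0·-1^-1·-1^0 = -1.
(a,b)_3: α=0, u≡2; β=-2, v≡1 (mod 3); (2|3)=-1, (1|3)=+1; sign (−1)^0·-1^-2·+1^0 = +1.
|Ram(-5005, -1616615)| = 6, even; anisotropic at {5, 7, 11, 13, 17, ∞}.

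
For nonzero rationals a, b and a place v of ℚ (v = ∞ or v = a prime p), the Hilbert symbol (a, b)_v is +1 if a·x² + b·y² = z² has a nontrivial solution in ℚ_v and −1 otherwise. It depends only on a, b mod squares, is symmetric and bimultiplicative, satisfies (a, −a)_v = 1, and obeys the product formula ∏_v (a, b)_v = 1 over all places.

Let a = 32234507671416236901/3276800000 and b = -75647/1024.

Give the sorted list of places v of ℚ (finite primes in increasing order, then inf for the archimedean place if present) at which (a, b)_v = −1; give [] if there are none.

[5, 11, 17, 37]

Mod squares: a ≡ 657305, b ≡ -143. Check v ∈ {∞, 2, 3, 5, 11, 13, 17, 19, 23, 37}.
v=11: a=11^3·(≡3), b=11^1·(≡9) mod 11; (3|11)=+1, (9|11)=+1; (−1)^{3·1·5}·(+1)^1·(+1)^3 = -1.
v=37: a=37^1·(≡14), b=37^0·(≡17) mod 37; (14|37)=-1, (17|37)=-1; (−1)^{1·0·18}·(-1)^0·(-1)^1 = -1.
v=3: a=3^4·(≡2), b=3^0·(≡1) mod 3; (2|3)=-1, (1|3)=+1; (−1)^{4·0·1}·(-1)^0·(+1)^4 = +1.
v=13: a=13^2·(≡10), b=13^1·(≡7) mod 13; (10|13)=+1, (7|13)=-1; (−1)^{2·1·6}·(+1)^1·(-1)^2 = +1.
v=17: a=17^1·(≡14), b=17^0·(≡5) mod 17; (14|17)=-1, (5|17)=-1; (−1)^{1·0·8}·(-1)^0·(-1)^1 = -1.
v=23: a=23^6·(≡17), b=23^2·(≡13) mod 23; (17|23)=-1, (13|23)=+1; (−1)^{6·2·11}·(-1)^2·(+1)^6 = +1.
v=2: v_2(a)=-20, v_2(b)=-10; units ≡ 1, 1 (mod 8); ε·ε+αω+βω = 0·0+-20·0+-10·0 ≡ 0  ⇒  (a,b)_2 = +1.
v=∞: 657305 > 0 and -143 < 0  ⇒  (a,b)_∞ = +1.
v=19: a=19^1·(≡15), b=19^0·(≡4) mod 19; (15|19)=-1, (4|19)=+1; (−1)^{1·0·9}·(-1)^0·(+1)^1 = +1.
v=5: a=5^-5·(≡1), b=5^0·(≡2) mod 5; (1|5)=+1, (2|5)=-1; (−1)^{-5·0·2}·(+1)^0·(-1)^-5 = -1.
(657305, -143 / ℚ) ramifies at {5, 11, 17, 37}: a division algebra.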